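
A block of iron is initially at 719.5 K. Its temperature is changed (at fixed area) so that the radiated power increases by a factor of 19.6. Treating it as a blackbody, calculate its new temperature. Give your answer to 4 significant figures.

P ∝ T⁴, so T₂/T₁ = (P₂/P₁)^(1/4) = (19.6)^(1/4) = 2.10409.
T₂ = 719.5 × 2.10409 = 1514 K.

T₂ ≈ 1514 K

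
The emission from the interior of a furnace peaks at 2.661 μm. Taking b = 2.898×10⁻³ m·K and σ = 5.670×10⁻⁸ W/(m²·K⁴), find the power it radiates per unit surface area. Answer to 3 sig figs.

I ≈ 7.98×10⁴ W/m²

Wien's law: T = b/λ_max = 2.898×10⁻³/2.661×10⁻⁶ = 1089.06 K.
Then I = σT⁴ = 5.670×10⁻⁸×(1089.06)⁴ = 7.98×10⁴ W/m².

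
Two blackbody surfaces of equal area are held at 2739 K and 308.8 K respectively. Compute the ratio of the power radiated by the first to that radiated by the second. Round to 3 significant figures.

With equal areas, P₁/P₂ = (T₁/T₂)⁴ = (2739/308.8)⁴ = 6.19×10³.

P₁/P₂ ≈ 6.19×10³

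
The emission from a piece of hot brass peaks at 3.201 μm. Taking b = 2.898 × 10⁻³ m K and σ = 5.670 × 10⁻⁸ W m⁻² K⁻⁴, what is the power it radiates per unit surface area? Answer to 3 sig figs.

Wien's law: T = b/λ_max = 2.898×10⁻³/3.201×10⁻⁶ = 905.342 K.
Then I = σT⁴ = 5.670×10⁻⁸×(905.342)⁴ = 3.81×10⁴ W/m².

I ≈ 3.81×10⁴ W/m²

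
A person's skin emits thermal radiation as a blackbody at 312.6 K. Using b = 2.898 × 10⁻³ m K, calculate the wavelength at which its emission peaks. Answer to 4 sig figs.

Wien's displacement law: λ_max = b/T = (2.898×10⁻³ m·K)/(312.6 K) = 9.2706×10⁻⁶ m.
That is 9.271 μm, in the infrared range.

λ_max ≈ 9.271 μm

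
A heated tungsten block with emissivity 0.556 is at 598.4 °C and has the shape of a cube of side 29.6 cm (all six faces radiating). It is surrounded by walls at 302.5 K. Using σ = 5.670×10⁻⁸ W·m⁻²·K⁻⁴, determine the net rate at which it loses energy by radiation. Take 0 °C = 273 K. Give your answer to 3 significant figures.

T = 598.4 °C + 273 = 871.4 K.
Area A = 6s² = 6×(0.296 m)² = 0.525696 m².
Net radiated power P_net = εσA(T⁴ − T₀⁴) = 0.556×5.670×10⁻⁸×0.525696×(871.4⁴ − 302.5⁴).
T⁴ − T₀⁴ = 5.76594×10¹¹ − 8.37339×10⁹ = 5.68221×10¹¹ K⁴, so P_net = 9.42×10³ W.

Net loss ≈ 9.42×10³ W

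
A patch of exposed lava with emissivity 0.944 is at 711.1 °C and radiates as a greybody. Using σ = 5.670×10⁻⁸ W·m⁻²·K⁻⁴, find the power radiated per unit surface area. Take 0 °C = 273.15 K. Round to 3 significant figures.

I ≈ 5.02×10⁴ W/m²

T = 711.1 °C + 273.15 = 984.25 K.
Stefan–Boltzmann: I = εσT⁴ = 0.944 × 5.670×10⁻⁸ × (984.25)⁴ = 5.02×10⁴ W/m².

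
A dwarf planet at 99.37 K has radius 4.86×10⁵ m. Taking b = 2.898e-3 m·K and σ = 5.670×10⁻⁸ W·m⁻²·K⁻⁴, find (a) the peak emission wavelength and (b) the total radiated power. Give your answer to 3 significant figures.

(a) λ_max = b/T = 2.898×10⁻³/99.37 = 2.916×10⁻⁵ m = 29.2 μm.
Surface area A = 4πR² = 4π(4.86×10⁵ m)² = 2.96813×10¹² m².
(b) P = σAT⁴ = 5.670×10⁻⁸×2.96813×10¹²×(99.37)⁴ = 1.64×10¹³ W.

λ_max ≈ 29.2 μm; P ≈ 1.64×10¹³ W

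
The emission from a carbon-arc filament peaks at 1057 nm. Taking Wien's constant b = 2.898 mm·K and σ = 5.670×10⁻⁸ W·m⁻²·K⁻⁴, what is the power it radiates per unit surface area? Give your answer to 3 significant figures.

I ≈ 3.20×10⁶ W/m²

Wien's law: T = b/λ_max = 2.898×10⁻³/1.057×10⁻⁶ = 2741.72 K.
Then I = σT⁴ = 5.670×10⁻⁸×(2741.72)⁴ = 3.20×10⁶ W/m².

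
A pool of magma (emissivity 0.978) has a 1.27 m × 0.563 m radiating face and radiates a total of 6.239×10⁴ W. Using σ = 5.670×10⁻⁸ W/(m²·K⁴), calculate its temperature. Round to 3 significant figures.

T ≈ 1.12×10³ K

Area A = 1.27 × 0.563 = 0.71501 m².
P = εσAT⁴ ⇒ T = (P/(εσA))^(1/4) = (6.239×10⁴/(0.978×5.670×10⁻⁸×0.71501))^(1/4) = 1.12×10³ K.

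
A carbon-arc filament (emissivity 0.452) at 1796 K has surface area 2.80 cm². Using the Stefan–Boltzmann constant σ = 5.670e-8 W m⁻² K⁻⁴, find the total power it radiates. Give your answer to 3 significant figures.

P ≈ 74.7 W

Area A = 2.80 cm² = 2.80×10⁻⁴ m².
P = εσAT⁴ = 0.452 × 5.670×10⁻⁸ × 2.80×10⁻⁴ × (1796)⁴ = 74.7 W.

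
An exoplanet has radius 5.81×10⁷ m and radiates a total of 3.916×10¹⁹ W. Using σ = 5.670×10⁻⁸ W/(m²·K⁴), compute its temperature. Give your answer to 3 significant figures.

T ≈ 357 K

Surface area A = 4πR² = 4π(5.81×10⁷ m)² = 4.24192×10¹⁶ m².
P = σAT⁴ ⇒ T = (P/(σA))^(1/4) = (3.916×10¹⁹/(5.670×10⁻⁸×4.24192×10¹⁶))^(1/4) = 357 K.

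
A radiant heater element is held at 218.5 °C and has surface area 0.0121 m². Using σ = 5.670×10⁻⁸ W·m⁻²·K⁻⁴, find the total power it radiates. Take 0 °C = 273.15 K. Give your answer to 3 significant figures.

T = 218.5 °C + 273.15 = 491.65 K.
Area A = 0.0121 m².
P = σAT⁴ = 5.670×10⁻⁸ × 0.0121 × (491.65)⁴ = 40.1 W.

P ≈ 40.1 W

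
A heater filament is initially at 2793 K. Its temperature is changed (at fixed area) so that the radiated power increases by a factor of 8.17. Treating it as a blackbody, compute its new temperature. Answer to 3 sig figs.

T₂ ≈ 4.72×10³ K

P ∝ T⁴, so T₂/T₁ = (P₂/P₁)^(1/4) = (8.17)^(1/4) = 1.69066.
T₂ = 2793 × 1.69066 = 4.72×10³ K.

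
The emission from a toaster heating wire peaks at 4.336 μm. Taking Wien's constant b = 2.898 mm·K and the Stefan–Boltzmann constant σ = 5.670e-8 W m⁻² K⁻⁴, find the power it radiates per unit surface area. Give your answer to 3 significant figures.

Wien's law: T = b/λ_max = 2.898×10⁻³/4.336×10⁻⁶ = 668.358 K.
Then I = σT⁴ = 5.670×10⁻⁸×(668.358)⁴ = 1.13×10⁴ W/m².

I ≈ 1.13×10⁴ W/m²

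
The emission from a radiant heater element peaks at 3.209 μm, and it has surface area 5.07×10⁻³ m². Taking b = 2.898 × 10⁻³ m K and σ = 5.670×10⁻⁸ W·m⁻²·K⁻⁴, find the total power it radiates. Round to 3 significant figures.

P ≈ 191 W

Wien's law: T = b/λ_max = 2.898×10⁻³/3.209×10⁻⁶ = 903.085 K.
Area A = 5.07×10⁻³ m².
Then P = σAT⁴ = 5.670×10⁻⁸×5.07×10⁻³×(903.085)⁴ = 191 W.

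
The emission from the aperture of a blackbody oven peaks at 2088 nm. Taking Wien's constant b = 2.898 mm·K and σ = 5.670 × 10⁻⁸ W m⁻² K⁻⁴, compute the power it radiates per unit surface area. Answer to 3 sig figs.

I ≈ 2.10×10⁵ W/m²

Wien's law: T = b/λ_max = 2.898×10⁻³/2.088×10⁻⁶ = 1387.93 K.
Then I = σT⁴ = 5.670×10⁻⁸×(1387.93)⁴ = 2.10×10⁵ W/m².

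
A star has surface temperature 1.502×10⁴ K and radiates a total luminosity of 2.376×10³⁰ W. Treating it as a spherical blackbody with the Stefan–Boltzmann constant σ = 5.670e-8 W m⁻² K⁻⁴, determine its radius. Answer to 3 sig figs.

L = 4πR²σT⁴ ⇒ R = √(L/(4πσT⁴)).
σT⁴ = 2.88578×10⁹ W/m², so R = √(2.376×10³⁰/(4π×2.88578×10⁹)) = 8.09×10⁹ m.

R ≈ 8.09×10⁹ m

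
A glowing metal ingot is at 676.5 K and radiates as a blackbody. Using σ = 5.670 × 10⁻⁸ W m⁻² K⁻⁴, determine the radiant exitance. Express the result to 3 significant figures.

I ≈ 1.19×10⁴ W/m²

Stefan–Boltzmann: I = σT⁴ = 5.670×10⁻⁸ × (676.5)⁴ = 1.19×10⁴ W/m².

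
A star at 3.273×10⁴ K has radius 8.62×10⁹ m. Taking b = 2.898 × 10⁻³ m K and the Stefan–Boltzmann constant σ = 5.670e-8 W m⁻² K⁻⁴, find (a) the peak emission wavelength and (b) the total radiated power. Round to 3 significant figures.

λ_max ≈ 88.5 nm; P ≈ 6.08×10³¹ W

(a) λ_max = b/T = 2.898×10⁻³/3.273×10⁴ = 8.854×10⁻⁸ m = 88.5 nm.
Surface area A = 4πR² = 4π(8.62×10⁹ m)² = 9.33737×10²⁰ m².
(b) P = σAT⁴ = 5.670×10⁻⁸×9.33737×10²⁰×(3.273×10⁴)⁴ = 6.08×10³¹ W.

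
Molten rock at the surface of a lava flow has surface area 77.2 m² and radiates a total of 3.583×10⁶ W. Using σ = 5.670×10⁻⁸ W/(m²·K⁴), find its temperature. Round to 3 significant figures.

T ≈ 951 K

Area A = 77.2 m².
P = σAT⁴ ⇒ T = (P/(σA))^(1/4) = (3.583×10⁶/(5.670×10⁻⁸×77.2))^(1/4) = 951 K.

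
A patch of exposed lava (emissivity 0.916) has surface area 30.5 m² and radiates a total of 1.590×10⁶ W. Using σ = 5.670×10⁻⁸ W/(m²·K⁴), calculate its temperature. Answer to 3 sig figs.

Area A = 30.5 m².
P = εσAT⁴ ⇒ T = (P/(εσA))^(1/4) = (1.590×10⁶/(0.916×5.670×10⁻⁸×30.5))^(1/4) = 1.00×10³ K.

T ≈ 1.00×10³ K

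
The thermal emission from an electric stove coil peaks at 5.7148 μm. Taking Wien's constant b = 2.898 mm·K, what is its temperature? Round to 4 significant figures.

Wien's law gives T = b/λ_max = (2.898×10⁻³ m·K)/(5.7148×10⁻⁶ m) = 507.1 K.

T ≈ 507.1 K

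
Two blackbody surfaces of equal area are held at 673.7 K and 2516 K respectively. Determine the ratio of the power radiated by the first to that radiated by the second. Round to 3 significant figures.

P₁/P₂ ≈ 5.14×10⁻³

With equal areas, P₁/P₂ = (T₁/T₂)⁴ = (673.7/2516)⁴ = 5.14×10⁻³.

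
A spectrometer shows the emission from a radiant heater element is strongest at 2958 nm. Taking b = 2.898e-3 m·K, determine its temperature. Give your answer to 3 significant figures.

Wien's law gives T = b/λ_max = (2.898×10⁻³ m·K)/(2.958×10⁻⁶ m) = 980 K.

T ≈ 980 K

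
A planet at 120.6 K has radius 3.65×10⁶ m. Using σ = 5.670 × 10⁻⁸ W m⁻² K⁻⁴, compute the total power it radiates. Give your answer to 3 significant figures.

P ≈ 2.01×10¹⁵ W

Surface area A = 4πR² = 4π(3.65×10⁶ m)² = 1.67415×10¹⁴ m².
P = σAT⁴ = 5.670×10⁻⁸ × 1.67415×10¹⁴ × (120.6)⁴ = 2.01×10¹⁵ W.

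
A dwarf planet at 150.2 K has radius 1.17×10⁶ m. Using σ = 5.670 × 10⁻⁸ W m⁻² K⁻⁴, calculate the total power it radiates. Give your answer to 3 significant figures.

P ≈ 4.96×10¹⁴ W

Surface area A = 4πR² = 4π(1.17×10⁶ m)² = 1.72021×10¹³ m².
P = σAT⁴ = 5.670×10⁻⁸ × 1.72021×10¹³ × (150.2)⁴ = 4.96×10¹⁴ W.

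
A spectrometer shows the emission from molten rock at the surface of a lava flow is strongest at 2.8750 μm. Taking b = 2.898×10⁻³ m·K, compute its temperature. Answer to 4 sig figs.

Wien's law gives T = b/λ_max = (2.898×10⁻³ m·K)/(2.8750×10⁻⁶ m) = 1008 K.

T ≈ 1008 K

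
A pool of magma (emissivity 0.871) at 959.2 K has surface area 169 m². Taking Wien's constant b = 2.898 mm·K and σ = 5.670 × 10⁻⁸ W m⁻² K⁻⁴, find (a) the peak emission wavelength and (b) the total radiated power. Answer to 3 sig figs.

λ_max ≈ 3.02 μm; P ≈ 7.07×10⁶ W

(a) λ_max = b/T = 2.898×10⁻³/959.2 = 3.021×10⁻⁶ m = 3.02 μm.
Area A = 169 m².
(b) P = εσAT⁴ = 0.871×5.670×10⁻⁸×169×(959.2)⁴ = 7.07×10⁶ W.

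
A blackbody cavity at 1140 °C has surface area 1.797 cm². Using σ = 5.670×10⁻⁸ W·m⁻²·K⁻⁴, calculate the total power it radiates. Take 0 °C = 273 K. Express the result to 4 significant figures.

T = 1140 °C + 273 = 1413 K.
Area A = 1.797 cm² = 1.797×10⁻⁴ m².
P = σAT⁴ = 5.670×10⁻⁸ × 1.797×10⁻⁴ × (1413)⁴ = 40.62 W.

P ≈ 40.62 W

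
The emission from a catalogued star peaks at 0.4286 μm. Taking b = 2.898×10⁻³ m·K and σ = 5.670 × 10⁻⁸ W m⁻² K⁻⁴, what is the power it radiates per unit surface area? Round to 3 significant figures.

Wien's law: T = b/λ_max = 2.898×10⁻³/4.286×10⁻⁷ = 6761.55 K.
Then I = σT⁴ = 5.670×10⁻⁸×(6761.55)⁴ = 1.19×10⁸ W/m².

I ≈ 1.19×10⁸ W/m²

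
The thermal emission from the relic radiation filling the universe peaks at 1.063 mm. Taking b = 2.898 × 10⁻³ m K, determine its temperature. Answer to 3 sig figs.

T ≈ 2.73 K

Wien's law gives T = b/λ_max = (2.898×10⁻³ m·K)/(1.063×10⁻³ m) = 2.73 K.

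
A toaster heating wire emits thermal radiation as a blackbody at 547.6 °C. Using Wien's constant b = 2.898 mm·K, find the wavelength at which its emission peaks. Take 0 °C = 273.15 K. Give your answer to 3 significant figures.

T = 547.6 °C + 273.15 = 820.75 K.
Wien's displacement law: λ_max = b/T = (2.898×10⁻³ m·K)/(820.75 K) = 3.531×10⁻⁶ m.
That is 3.53 μm, in the infrared range.

λ_max ≈ 3.53 μm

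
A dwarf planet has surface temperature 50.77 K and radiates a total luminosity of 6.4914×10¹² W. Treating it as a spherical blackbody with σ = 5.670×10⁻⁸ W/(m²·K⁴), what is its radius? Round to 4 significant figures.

L = 4πR²σT⁴ ⇒ R = √(L/(4πσT⁴)).
σT⁴ = 0.376714 W/m², so R = √(6.4914×10¹²/(4π×0.376714)) = 1.171×10⁶ m.

R ≈ 1.171×10⁶ m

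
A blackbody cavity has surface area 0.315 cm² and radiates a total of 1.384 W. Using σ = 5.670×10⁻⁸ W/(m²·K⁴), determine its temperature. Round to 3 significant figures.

Area A = 0.315 cm² = 3.15×10⁻⁵ m².
P = σAT⁴ ⇒ T = (P/(σA))^(1/4) = (1.384/(5.670×10⁻⁸×3.15×10⁻⁵))^(1/4) = 938 K.

T ≈ 938 K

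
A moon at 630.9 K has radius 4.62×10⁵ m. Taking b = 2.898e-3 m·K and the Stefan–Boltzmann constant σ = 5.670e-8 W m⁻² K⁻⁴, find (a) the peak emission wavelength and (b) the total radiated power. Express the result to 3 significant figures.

λ_max ≈ 4.59 μm; P ≈ 2.41×10¹⁶ W

(a) λ_max = b/T = 2.898×10⁻³/630.9 = 4.593×10⁻⁶ m = 4.59 μm.
Surface area A = 4πR² = 4π(4.62×10⁵ m)² = 2.68222×10¹² m².
(b) P = σAT⁴ = 5.670×10⁻⁸×2.68222×10¹²×(630.9)⁴ = 2.41×10¹⁶ W.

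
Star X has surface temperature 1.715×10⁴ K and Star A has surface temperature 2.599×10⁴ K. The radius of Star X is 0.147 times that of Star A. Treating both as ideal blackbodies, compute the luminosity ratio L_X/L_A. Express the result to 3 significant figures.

L ∝ R²T⁴, so L_X/L_A = (R_X/R_A)²(T_X/T_A)⁴ = (0.147)² × (1.715×10⁴/2.599×10⁴)⁴ = 0.021609 × 0.189597 = 4.10×10⁻³.

L_X/L_A ≈ 4.10×10⁻³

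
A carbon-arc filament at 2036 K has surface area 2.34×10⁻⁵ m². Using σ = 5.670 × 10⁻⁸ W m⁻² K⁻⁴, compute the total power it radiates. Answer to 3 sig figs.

P ≈ 22.8 W

Area A = 2.34×10⁻⁵ m².
P = σAT⁴ = 5.670×10⁻⁸ × 2.34×10⁻⁵ × (2036)⁴ = 22.8 W.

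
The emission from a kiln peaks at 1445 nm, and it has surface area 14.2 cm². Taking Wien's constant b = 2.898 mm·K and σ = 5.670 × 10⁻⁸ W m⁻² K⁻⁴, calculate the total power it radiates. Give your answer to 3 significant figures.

Wien's law: T = b/λ_max = 2.898×10⁻³/1.445×10⁻⁶ = 2005.54 K.
Area A = 14.2 cm² = 1.42×10⁻³ m².
Then P = σAT⁴ = 5.670×10⁻⁸×1.42×10⁻³×(2005.54)⁴ = 1.30×10³ W.

P ≈ 1.30×10³ W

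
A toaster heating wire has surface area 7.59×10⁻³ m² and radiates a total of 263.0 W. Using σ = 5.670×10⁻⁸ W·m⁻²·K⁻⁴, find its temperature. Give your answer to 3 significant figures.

T ≈ 884 K

Area A = 7.59×10⁻³ m².
P = σAT⁴ ⇒ T = (P/(σA))^(1/4) = (263.0/(5.670×10⁻⁸×7.59×10⁻³))^(1/4) = 884 K.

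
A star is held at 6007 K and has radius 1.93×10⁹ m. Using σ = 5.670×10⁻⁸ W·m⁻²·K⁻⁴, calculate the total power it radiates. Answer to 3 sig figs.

Surface area A = 4πR² = 4π(1.93×10⁹ m)² = 4.68085×10¹⁹ m².
P = σAT⁴ = 5.670×10⁻⁸ × 4.68085×10¹⁹ × (6007)⁴ = 3.46×10²⁷ W.

P ≈ 3.46×10²⁷ W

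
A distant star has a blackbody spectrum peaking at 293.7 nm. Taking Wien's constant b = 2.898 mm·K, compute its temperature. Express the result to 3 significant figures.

T ≈ 9.87×10³ K

Wien's law gives T = b/λ_max = (2.898×10⁻³ m·K)/(2.937×10⁻⁷ m) = 9.87×10³ K.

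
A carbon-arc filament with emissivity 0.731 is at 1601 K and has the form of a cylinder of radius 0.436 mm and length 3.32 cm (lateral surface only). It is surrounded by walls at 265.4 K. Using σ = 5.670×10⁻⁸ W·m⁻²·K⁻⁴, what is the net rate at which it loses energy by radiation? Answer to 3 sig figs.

Net loss ≈ 24.7 W

Lateral area A = 2πrL = 2π×4.36×10⁻⁴×0.0332 = 9.09504×10⁻⁵ m².
Net radiated power P_net = εσA(T⁴ − T₀⁴) = 0.731×5.670×10⁻⁸×9.09504×10⁻⁵×(1601⁴ − 265.4⁴).
T⁴ − T₀⁴ = 6.57000×10¹² − 4.96139×10⁹ = 6.56504×10¹² K⁴, so P_net = 24.7 W.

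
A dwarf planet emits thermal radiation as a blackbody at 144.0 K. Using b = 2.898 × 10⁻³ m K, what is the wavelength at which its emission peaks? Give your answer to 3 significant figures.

λ_max ≈ 20.1 μm

Wien's displacement law: λ_max = b/T = (2.898×10⁻³ m·K)/(144.0 K) = 2.013×10⁻⁵ m.
That is 20.1 μm, in the infrared range.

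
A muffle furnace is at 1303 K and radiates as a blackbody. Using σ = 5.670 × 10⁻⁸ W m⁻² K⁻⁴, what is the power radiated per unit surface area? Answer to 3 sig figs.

I ≈ 1.63×10⁵ W/m²

Stefan–Boltzmann: I = σT⁴ = 5.670×10⁻⁸ × (1303)⁴ = 1.63×10⁵ W/m².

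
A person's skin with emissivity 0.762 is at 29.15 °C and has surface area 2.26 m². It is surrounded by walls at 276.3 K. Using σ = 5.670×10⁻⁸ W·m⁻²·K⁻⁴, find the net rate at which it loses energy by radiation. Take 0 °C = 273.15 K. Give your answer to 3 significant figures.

T = 29.15 °C + 273.15 = 302.30 K.
Area A = 2.26 m².
Net radiated power P_net = εσA(T⁴ − T₀⁴) = 0.762×5.670×10⁻⁸×2.26×(302.30⁴ − 276.3⁴).
T⁴ − T₀⁴ = 8.35127×10⁹ − 5.82805×10⁹ = 2.52322×10⁹ K⁴, so P_net = 246 W.

Net loss ≈ 246 W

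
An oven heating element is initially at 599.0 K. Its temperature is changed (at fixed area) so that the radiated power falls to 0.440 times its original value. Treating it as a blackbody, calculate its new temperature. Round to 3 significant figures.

T₂ ≈ 488 K

P ∝ T⁴, so T₂/T₁ = (P₂/P₁)^(1/4) = (0.440)^(1/4) = 0.814448.
T₂ = 599.0 × 0.814448 = 488 K.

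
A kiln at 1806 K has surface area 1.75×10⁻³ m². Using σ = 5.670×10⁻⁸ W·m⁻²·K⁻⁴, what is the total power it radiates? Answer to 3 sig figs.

Area A = 1.75×10⁻³ m².
P = σAT⁴ = 5.670×10⁻⁸ × 1.75×10⁻³ × (1806)⁴ = 1.06×10³ W.

P ≈ 1.06×10³ W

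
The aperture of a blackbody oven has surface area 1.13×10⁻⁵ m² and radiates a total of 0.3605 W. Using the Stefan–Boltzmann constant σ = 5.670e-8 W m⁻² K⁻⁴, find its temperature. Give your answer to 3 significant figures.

T ≈ 866 K

Area A = 1.13×10⁻⁵ m².
P = σAT⁴ ⇒ T = (P/(σA))^(1/4) = (0.3605/(5.670×10⁻⁸×1.13×10⁻⁵))^(1/4) = 866 K.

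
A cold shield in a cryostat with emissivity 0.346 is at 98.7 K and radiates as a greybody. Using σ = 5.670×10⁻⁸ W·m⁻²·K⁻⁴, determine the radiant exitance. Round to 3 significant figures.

Stefan–Boltzmann: I = εσT⁴ = 0.346 × 5.670×10⁻⁸ × (98.7)⁴ = 1.86 W/m².

I ≈ 1.86 W/m²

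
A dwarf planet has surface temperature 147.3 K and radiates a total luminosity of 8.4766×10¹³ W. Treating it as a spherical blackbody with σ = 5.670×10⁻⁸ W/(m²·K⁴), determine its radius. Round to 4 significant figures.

R ≈ 5.027×10⁵ m

L = 4πR²σT⁴ ⇒ R = √(L/(4πσT⁴)).
σT⁴ = 26.6928 W/m², so R = √(8.4766×10¹³/(4π×26.6928)) = 5.027×10⁵ m.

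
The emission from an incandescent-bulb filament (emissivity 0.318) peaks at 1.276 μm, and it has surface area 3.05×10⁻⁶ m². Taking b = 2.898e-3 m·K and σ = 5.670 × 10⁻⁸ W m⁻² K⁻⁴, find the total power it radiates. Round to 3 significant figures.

Wien's law: T = b/λ_max = 2.898×10⁻³/1.276×10⁻⁶ = 2271.16 K.
Area A = 3.05×10⁻⁶ m².
Then P = εσAT⁴ = 0.318×5.670×10⁻⁸×3.05×10⁻⁶×(2271.16)⁴ = 1.46 W.

P ≈ 1.46 W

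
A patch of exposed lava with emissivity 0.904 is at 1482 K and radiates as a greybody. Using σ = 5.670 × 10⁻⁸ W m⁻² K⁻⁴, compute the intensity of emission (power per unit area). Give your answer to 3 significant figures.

I ≈ 2.47×10⁵ W/m²

Stefan–Boltzmann: I = εσT⁴ = 0.904 × 5.670×10⁻⁸ × (1482)⁴ = 2.47×10⁵ W/m².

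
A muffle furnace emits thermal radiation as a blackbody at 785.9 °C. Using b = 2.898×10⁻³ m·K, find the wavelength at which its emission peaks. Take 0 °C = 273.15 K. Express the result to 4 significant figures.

T = 785.9 °C + 273.15 = 1059.05 K.
Wien's displacement law: λ_max = b/T = (2.898×10⁻³ m·K)/(1059.05 K) = 2.7364×10⁻⁶ m.
That is 2.736 μm, in the infrared range.

λ_max ≈ 2.736 μm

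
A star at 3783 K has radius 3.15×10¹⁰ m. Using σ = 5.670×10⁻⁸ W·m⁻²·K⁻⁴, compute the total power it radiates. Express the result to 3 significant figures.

P ≈ 1.45×10²⁹ W

Surface area A = 4πR² = 4π(3.15×10¹⁰ m)² = 1.24690×10²² m².
P = σAT⁴ = 5.670×10⁻⁸ × 1.24690×10²² × (3783)⁴ = 1.45×10²⁹ W.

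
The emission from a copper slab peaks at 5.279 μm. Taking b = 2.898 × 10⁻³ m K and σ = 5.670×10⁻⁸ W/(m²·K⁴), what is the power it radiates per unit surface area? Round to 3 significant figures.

Wien's law: T = b/λ_max = 2.898×10⁻³/5.279×10⁻⁶ = 548.968 K.
Then I = σT⁴ = 5.670×10⁻⁸×(548.968)⁴ = 5.15×10³ W/m².

I ≈ 5.15×10³ W/m²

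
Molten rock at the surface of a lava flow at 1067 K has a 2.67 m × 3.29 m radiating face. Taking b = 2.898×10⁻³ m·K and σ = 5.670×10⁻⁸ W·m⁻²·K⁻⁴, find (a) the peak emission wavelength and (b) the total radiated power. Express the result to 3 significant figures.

λ_max ≈ 2.72 μm; P ≈ 6.46×10⁵ W

(a) λ_max = b/T = 2.898×10⁻³/1067 = 2.716×10⁻⁶ m = 2.72 μm.
Area A = 2.67 × 3.29 = 8.7843 m².
(b) P = σAT⁴ = 5.670×10⁻⁸×8.7843×(1067)⁴ = 6.46×10⁵ W.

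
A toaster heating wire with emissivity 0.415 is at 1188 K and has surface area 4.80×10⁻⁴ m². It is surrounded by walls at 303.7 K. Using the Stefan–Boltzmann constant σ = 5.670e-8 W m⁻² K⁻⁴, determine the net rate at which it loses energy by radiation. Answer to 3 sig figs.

Net loss ≈ 22.4 W

Area A = 4.80×10⁻⁴ m².
Net radiated power P_net = εσA(T⁴ − T₀⁴) = 0.415×5.670×10⁻⁸×4.80×10⁻⁴×(1188⁴ − 303.7⁴).
T⁴ − T₀⁴ = 1.99189×10¹² − 8.50705×10⁹ = 1.98338×10¹² K⁴, so P_net = 22.4 W.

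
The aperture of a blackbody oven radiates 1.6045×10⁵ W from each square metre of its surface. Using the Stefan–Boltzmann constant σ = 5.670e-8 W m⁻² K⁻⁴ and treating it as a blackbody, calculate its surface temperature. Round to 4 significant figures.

I = σT⁴, so T = (I/σ)^(1/4) = (1.6045×10⁵/(5.670×10⁻⁸))^(1/4) = 1297 K.

T ≈ 1297 K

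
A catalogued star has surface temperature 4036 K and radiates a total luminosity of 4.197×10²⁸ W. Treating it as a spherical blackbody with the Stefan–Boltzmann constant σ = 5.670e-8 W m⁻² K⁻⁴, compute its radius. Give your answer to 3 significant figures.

L = 4πR²σT⁴ ⇒ R = √(L/(4πσT⁴)).
σT⁴ = 1.50448×10⁷ W/m², so R = √(4.197×10²⁸/(4π×1.50448×10⁷)) = 1.49×10¹⁰ m.

R ≈ 1.49×10¹⁰ m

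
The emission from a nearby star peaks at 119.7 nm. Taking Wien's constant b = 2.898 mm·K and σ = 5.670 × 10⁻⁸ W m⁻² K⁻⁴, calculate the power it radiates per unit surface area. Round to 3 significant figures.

Wien's law: T = b/λ_max = 2.898×10⁻³/1.197×10⁻⁷ = 24210.5 K.
Then I = σT⁴ = 5.670×10⁻⁸×(24210.5)⁴ = 1.95×10¹⁰ W/m².

I ≈ 1.95×10¹⁰ W/m²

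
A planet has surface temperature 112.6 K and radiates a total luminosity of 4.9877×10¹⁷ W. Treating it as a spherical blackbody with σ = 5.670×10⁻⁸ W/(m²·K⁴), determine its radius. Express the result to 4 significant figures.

R ≈ 6.599×10⁷ m

L = 4πR²σT⁴ ⇒ R = √(L/(4πσT⁴)).
σT⁴ = 9.11458 W/m², so R = √(4.9877×10¹⁷/(4π×9.11458)) = 6.599×10⁷ m.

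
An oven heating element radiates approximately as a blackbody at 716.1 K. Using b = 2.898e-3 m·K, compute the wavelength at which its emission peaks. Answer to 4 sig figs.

λ_max ≈ 4.047 μm

Wien's displacement law: λ_max = b/T = (2.898×10⁻³ m·K)/(716.1 K) = 4.0469×10⁻⁶ m.
That is 4.047 μm, in the infrared range.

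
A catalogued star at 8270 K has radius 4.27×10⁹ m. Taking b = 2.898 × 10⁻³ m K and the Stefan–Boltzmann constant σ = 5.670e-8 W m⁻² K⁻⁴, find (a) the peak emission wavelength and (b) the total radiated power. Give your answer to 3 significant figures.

(a) λ_max = b/T = 2.898×10⁻³/8270 = 3.504×10⁻⁷ m = 0.350 μm.
Surface area A = 4πR² = 4π(4.27×10⁹ m)² = 2.29121×10²⁰ m².
(b) P = σAT⁴ = 5.670×10⁻⁸×2.29121×10²⁰×(8270)⁴ = 6.08×10²⁸ W.

λ_max ≈ 0.350 μm; P ≈ 6.08×10²⁸ W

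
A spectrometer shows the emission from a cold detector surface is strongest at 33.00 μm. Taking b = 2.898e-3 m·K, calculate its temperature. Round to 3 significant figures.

T ≈ 87.8 K

Wien's law gives T = b/λ_max = (2.898×10⁻³ m·K)/(3.300×10⁻⁵ m) = 87.8 K.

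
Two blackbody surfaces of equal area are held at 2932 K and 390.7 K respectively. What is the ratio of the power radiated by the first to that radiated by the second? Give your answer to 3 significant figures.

P₁/P₂ ≈ 3.17×10³

With equal areas, P₁/P₂ = (T₁/T₂)⁴ = (2932/390.7)⁴ = 3.17×10³.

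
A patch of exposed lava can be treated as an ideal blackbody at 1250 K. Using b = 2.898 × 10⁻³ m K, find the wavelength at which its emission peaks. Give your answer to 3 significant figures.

Wien's displacement law: λ_max = b/T = (2.898×10⁻³ m·K)/(1250 K) = 2.318×10⁻⁶ m.
That is 2.32×10³ nm, in the infrared range.

λ_max ≈ 2.32×10³ nm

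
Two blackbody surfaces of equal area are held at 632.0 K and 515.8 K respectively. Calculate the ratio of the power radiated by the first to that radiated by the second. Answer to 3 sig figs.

With equal areas, P₁/P₂ = (T₁/T₂)⁴ = (632.0/515.8)⁴ = 2.25.

P₁/P₂ ≈ 2.25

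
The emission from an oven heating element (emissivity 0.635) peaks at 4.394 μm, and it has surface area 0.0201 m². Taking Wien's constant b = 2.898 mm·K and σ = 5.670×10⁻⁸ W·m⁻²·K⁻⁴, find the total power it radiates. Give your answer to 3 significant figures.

Wien's law: T = b/λ_max = 2.898×10⁻³/4.394×10⁻⁶ = 659.536 K.
Area A = 0.0201 m².
Then P = εσAT⁴ = 0.635×5.670×10⁻⁸×0.0201×(659.536)⁴ = 137 W.

P ≈ 137 W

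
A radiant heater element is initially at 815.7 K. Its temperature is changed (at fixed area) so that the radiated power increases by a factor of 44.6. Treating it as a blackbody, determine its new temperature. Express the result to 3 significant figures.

P ∝ T⁴, so T₂/T₁ = (P₂/P₁)^(1/4) = (44.6)^(1/4) = 2.58425.
T₂ = 815.7 × 2.58425 = 2.11×10³ K.

T₂ ≈ 2.11×10³ K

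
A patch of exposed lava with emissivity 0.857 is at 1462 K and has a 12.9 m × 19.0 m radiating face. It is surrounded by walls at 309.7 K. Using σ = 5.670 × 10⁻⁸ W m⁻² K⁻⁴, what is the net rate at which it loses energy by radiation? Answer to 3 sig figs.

Area A = 12.9 × 19.0 = 245.1 m².
Net radiated power P_net = εσA(T⁴ − T₀⁴) = 0.857×5.670×10⁻⁸×245.1×(1462⁴ − 309.7⁴).
T⁴ − T₀⁴ = 4.56867×10¹² − 9.19951×10⁹ = 4.55947×10¹² K⁴, so P_net = 5.43×10⁷ W.

Net loss ≈ 5.43×10⁷ W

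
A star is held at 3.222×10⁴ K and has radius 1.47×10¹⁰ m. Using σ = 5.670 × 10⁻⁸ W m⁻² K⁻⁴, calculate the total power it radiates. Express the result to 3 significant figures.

Surface area A = 4πR² = 4π(1.47×10¹⁰ m)² = 2.71547×10²¹ m².
P = σAT⁴ = 5.670×10⁻⁸ × 2.71547×10²¹ × (3.222×10⁴)⁴ = 1.66×10³² W.

P ≈ 1.66×10³² W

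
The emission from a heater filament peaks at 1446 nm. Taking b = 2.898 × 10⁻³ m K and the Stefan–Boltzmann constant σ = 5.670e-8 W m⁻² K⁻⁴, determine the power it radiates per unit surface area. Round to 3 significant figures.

I ≈ 9.15×10⁵ W/m²

Wien's law: T = b/λ_max = 2.898×10⁻³/1.446×10⁻⁶ = 2004.15 K.
Then I = σT⁴ = 5.670×10⁻⁸×(2004.15)⁴ = 9.15×10⁵ W/m².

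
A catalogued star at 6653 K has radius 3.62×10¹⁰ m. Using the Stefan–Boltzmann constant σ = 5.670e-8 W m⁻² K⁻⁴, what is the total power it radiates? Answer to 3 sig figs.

Surface area A = 4πR² = 4π(3.62×10¹⁰ m)² = 1.64675×10²² m².
P = σAT⁴ = 5.670×10⁻⁸ × 1.64675×10²² × (6653)⁴ = 1.83×10³⁰ W.

P ≈ 1.83×10³⁰ W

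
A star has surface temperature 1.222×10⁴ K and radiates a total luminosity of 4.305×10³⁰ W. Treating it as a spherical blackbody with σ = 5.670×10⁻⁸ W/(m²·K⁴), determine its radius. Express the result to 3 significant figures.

R ≈ 1.65×10¹⁰ m

L = 4πR²σT⁴ ⇒ R = √(L/(4πσT⁴)).
σT⁴ = 1.26435×10⁹ W/m², so R = √(4.305×10³⁰/(4π×1.26435×10⁹)) = 1.65×10¹⁰ m.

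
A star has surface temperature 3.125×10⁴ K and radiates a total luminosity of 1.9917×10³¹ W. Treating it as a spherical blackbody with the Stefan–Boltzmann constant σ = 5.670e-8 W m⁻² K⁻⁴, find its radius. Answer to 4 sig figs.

L = 4πR²σT⁴ ⇒ R = √(L/(4πσT⁴)).
σT⁴ = 5.40733×10¹⁰ W/m², so R = √(1.9917×10³¹/(4π×5.40733×10¹⁰)) = 5.414×10⁹ m.

R ≈ 5.414×10⁹ m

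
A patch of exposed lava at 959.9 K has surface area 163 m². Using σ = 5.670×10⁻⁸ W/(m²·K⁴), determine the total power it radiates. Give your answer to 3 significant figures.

P ≈ 7.85×10⁶ W

Area A = 163 m².
P = σAT⁴ = 5.670×10⁻⁸ × 163 × (959.9)⁴ = 7.85×10⁶ W.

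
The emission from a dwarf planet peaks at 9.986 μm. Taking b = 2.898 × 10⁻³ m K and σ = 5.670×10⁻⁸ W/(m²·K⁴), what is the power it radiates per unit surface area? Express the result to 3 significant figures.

I ≈ 402 W/m²

Wien's law: T = b/λ_max = 2.898×10⁻³/9.986×10⁻⁶ = 290.206 K.
Then I = σT⁴ = 5.670×10⁻⁸×(290.206)⁴ = 402 W/m².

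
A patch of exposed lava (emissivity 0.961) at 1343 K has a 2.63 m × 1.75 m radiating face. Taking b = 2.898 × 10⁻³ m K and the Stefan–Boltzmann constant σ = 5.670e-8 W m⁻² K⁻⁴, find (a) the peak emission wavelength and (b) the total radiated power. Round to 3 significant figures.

(a) λ_max = b/T = 2.898×10⁻³/1343 = 2.158×10⁻⁶ m = 2.16×10³ nm.
Area A = 2.63 × 1.75 = 4.6025 m².
(b) P = εσAT⁴ = 0.961×5.670×10⁻⁸×4.6025×(1343)⁴ = 8.16×10⁵ W.

λ_max ≈ 2.16×10³ nm; P ≈ 8.16×10⁵ W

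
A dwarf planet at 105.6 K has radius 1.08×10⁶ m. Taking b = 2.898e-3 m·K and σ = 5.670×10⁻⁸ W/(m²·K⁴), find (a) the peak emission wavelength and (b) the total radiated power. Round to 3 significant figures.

(a) λ_max = b/T = 2.898×10⁻³/105.6 = 2.744×10⁻⁵ m = 27.4 μm.
Surface area A = 4πR² = 4π(1.08×10⁶ m)² = 1.46574×10¹³ m².
(b) P = σAT⁴ = 5.670×10⁻⁸×1.46574×10¹³×(105.6)⁴ = 1.03×10¹⁴ W.

λ_max ≈ 27.4 μm; P ≈ 1.03×10¹⁴ W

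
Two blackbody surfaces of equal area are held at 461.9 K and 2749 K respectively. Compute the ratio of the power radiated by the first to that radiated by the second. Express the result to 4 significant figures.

With equal areas, P₁/P₂ = (T₁/T₂)⁴ = (461.9/2749)⁴ = 7.971×10⁻⁴.

P₁/P₂ ≈ 7.971×10⁻⁴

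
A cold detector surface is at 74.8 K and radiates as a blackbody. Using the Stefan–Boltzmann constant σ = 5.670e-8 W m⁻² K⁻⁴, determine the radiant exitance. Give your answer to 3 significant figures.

Stefan–Boltzmann: I = σT⁴ = 5.670×10⁻⁸ × (74.8)⁴ = 1.77 W/m².

I ≈ 1.77 W/m²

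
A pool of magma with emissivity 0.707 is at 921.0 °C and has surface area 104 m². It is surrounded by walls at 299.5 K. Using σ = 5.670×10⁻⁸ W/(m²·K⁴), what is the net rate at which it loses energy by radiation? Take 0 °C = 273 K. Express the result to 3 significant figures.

Net loss ≈ 8.44×10⁶ W

T = 921.0 °C + 273 = 1194.0 K.
Area A = 104 m².
Net radiated power P_net = εσA(T⁴ − T₀⁴) = 0.707×5.670×10⁻⁸×104×(1194.0⁴ − 299.5⁴).
T⁴ − T₀⁴ = 2.03244×10¹² − 8.04613×10⁹ = 2.02439×10¹² K⁴, so P_net = 8.44×10⁶ W.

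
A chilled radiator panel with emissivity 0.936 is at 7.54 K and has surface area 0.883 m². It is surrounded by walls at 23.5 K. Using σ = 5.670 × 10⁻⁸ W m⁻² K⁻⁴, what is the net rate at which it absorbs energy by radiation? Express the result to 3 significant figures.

Area A = 0.883 m².
Net radiated power P_net = εσA(T⁴ − T₀⁴) = 0.936×5.670×10⁻⁸×0.883×(7.54⁴ − 23.5⁴).
T⁴ − T₀⁴ = 3232.10 − 3.04980×10⁵ = -3.01748×10⁵ K⁴, so P_net = -0.0141 W — negative, meaning a net gain of 0.0141 W.

Net gain ≈ 0.0141 W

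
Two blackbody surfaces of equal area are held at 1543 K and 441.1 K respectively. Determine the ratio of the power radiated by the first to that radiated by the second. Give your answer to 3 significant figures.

P₁/P₂ ≈ 150

With equal areas, P₁/P₂ = (T₁/T₂)⁴ = (1543/441.1)⁴ = 150.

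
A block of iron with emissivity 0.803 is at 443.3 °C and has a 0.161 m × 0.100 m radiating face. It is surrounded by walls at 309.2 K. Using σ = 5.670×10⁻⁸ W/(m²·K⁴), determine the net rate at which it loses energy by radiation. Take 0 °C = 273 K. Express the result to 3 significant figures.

T = 443.3 °C + 273 = 716.3 K.
Area A = 0.161 × 0.100 = 0.0161 m².
Net radiated power P_net = εσA(T⁴ − T₀⁴) = 0.803×5.670×10⁻⁸×0.0161×(716.3⁴ − 309.2⁴).
T⁴ − T₀⁴ = 2.63257×10¹¹ − 9.14025×10⁹ = 2.54117×10¹¹ K⁴, so P_net = 186 W.

Net loss ≈ 186 W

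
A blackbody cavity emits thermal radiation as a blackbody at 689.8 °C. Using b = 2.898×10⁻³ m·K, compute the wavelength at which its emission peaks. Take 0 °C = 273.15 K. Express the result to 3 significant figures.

λ_max ≈ 3.01 μm

T = 689.8 °C + 273.15 = 962.95 K.
Wien's displacement law: λ_max = b/T = (2.898×10⁻³ m·K)/(962.95 K) = 3.010×10⁻⁶ m.
That is 3.01 μm, in the infrared range.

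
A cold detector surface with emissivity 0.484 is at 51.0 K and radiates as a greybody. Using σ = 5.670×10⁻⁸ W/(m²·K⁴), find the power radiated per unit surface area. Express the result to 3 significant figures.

Stefan–Boltzmann: I = εσT⁴ = 0.484 × 5.670×10⁻⁸ × (51.0)⁴ = 0.186 W/m².

I ≈ 0.186 W/m²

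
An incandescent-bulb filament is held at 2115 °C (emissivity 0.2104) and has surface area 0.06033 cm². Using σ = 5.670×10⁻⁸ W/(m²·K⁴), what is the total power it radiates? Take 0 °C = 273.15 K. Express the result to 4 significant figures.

P ≈ 2.341 W

T = 2115 °C + 273.15 = 2388.15 K.
Area A = 0.06033 cm² = 6.033×10⁻⁶ m².
P = εσAT⁴ = 0.2104 × 5.670×10⁻⁸ × 6.033×10⁻⁶ × (2388.15)⁴ = 2.341 W.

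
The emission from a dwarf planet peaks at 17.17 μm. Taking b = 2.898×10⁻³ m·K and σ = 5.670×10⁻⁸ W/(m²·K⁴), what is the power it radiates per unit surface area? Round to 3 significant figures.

Wien's law: T = b/λ_max = 2.898×10⁻³/1.717×10⁻⁵ = 168.783 K.
Then I = σT⁴ = 5.670×10⁻⁸×(168.783)⁴ = 46.0 W/m².

I ≈ 46.0 W/m²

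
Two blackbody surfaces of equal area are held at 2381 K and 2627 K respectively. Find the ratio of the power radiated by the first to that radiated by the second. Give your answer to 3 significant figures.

With equal areas, P₁/P₂ = (T₁/T₂)⁴ = (2381/2627)⁴ = 0.675.

P₁/P₂ ≈ 0.675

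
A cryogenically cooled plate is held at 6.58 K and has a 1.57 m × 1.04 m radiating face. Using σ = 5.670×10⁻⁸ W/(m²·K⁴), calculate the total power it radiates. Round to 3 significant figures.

Area A = 1.57 × 1.04 = 1.6328 m².
P = σAT⁴ = 5.670×10⁻⁸ × 1.6328 × (6.58)⁴ = 1.74×10⁻⁴ W.

P ≈ 1.74×10⁻⁴ W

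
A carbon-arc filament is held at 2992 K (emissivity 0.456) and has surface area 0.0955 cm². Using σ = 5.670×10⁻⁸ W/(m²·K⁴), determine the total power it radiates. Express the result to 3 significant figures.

Area A = 0.0955 cm² = 9.55×10⁻⁶ m².
P = εσAT⁴ = 0.456 × 5.670×10⁻⁸ × 9.55×10⁻⁶ × (2992)⁴ = 19.8 W.

P ≈ 19.8 W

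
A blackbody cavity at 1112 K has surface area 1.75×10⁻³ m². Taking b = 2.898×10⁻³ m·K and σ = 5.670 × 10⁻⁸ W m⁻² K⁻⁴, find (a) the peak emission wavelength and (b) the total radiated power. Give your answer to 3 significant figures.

(a) λ_max = b/T = 2.898×10⁻³/1112 = 2.606×10⁻⁶ m = 2.61×10³ nm.
Area A = 1.75×10⁻³ m².
(b) P = σAT⁴ = 5.670×10⁻⁸×1.75×10⁻³×(1112)⁴ = 152 W.

λ_max ≈ 2.61×10³ nm; P ≈ 152 W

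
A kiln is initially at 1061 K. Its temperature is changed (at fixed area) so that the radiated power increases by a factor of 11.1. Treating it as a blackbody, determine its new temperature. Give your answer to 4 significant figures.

T₂ ≈ 1937 K

P ∝ T⁴, so T₂/T₁ = (P₂/P₁)^(1/4) = (11.1)^(1/4) = 1.82529.
T₂ = 1061 × 1.82529 = 1937 K.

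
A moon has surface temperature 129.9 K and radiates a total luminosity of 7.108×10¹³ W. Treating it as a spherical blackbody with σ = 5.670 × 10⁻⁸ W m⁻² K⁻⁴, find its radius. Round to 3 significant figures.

R ≈ 5.92×10⁵ m

L = 4πR²σT⁴ ⇒ R = √(L/(4πσT⁴)).
σT⁴ = 16.1443 W/m², so R = √(7.108×10¹³/(4π×16.1443)) = 5.92×10⁵ m.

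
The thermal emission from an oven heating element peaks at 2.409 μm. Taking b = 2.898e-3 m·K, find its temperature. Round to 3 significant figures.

Wien's law gives T = b/λ_max = (2.898×10⁻³ m·K)/(2.409×10⁻⁶ m) = 1.20×10³ K.

T ≈ 1.20×10³ K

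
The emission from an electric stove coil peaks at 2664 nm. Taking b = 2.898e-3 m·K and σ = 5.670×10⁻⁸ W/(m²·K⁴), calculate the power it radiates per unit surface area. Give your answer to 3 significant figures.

I ≈ 7.94×10⁴ W/m²

Wien's law: T = b/λ_max = 2.898×10⁻³/2.664×10⁻⁶ = 1087.84 K.
Then I = σT⁴ = 5.670×10⁻⁸×(1087.84)⁴ = 7.94×10⁴ W/m².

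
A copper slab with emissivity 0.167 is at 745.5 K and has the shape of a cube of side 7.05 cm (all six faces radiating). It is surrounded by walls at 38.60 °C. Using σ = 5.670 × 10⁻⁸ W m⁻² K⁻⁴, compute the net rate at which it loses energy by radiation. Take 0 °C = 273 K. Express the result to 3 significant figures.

Net loss ≈ 84.6 W

Surroundings: T = 38.60 °C + 273 = 311.60 K.
Area A = 6s² = 6×(0.0705 m)² = 0.0298215 m².
Net radiated power P_net = εσA(T⁴ − T₀⁴) = 0.167×5.670×10⁻⁸×0.0298215×(745.5⁴ − 311.60⁴).
T⁴ − T₀⁴ = 3.08881×10¹¹ − 9.42735×10⁹ = 2.99454×10¹¹ K⁴, so P_net = 84.6 W.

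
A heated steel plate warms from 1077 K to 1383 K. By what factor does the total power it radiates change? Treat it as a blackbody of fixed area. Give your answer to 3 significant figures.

P₂/P₁ ≈ 2.72

P ∝ T⁴, so P₂/P₁ = (T₂/T₁)⁴ = (1383/1077)⁴ = (1.28412)⁴ = 2.72.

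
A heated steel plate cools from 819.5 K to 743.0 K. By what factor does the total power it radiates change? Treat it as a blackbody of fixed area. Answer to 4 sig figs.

P₂/P₁ ≈ 0.6757

P ∝ T⁴, so P₂/P₁ = (T₂/T₁)⁴ = (743.0/819.5)⁴ = (0.906650)⁴ = 0.6757.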